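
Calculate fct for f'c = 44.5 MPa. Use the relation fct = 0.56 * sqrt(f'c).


fct = 0.56 * sqrt(44.5)
= 0.56 * 6.671
= 3.736 MPa

3.736


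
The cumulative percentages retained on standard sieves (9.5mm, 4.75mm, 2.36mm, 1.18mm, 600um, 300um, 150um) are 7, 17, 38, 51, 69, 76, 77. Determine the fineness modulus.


FM = sum(cumulative % retained) / 100
= 335 / 100
= 3.35

3.35


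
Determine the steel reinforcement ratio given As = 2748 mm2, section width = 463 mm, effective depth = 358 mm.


rho = As / (b * d)
= 2748 / (463 * 358)
= 0.0166

0.0166


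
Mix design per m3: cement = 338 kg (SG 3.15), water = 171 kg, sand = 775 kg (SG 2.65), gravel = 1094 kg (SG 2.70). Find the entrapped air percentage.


Vol cement = 338 / (3.15 * 1000) = 0.107302 m3
Vol water = 171 / 1000 = 0.171 m3
Vol sand = 775 / (2.65 * 1000) = 0.292453 m3
Vol gravel = 1094 / (2.70 * 1000) = 0.405185 m3
Total solid + water volume = 0.97594 m3
Air = (1 - 0.97594) * 100 = 2.41%

2.41


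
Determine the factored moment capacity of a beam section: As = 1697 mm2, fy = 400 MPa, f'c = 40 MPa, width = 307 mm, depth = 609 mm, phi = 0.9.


a = As * fy / (0.85 * f'c * b)
= 1697 * 400 / (0.85 * 40 * 307)
= 65.0316 mm
Mn = As * fy * (d - a/2) / 10^6
= 391.3175 kN-m
phi*Mn = 0.9 * 391.3175 = 352.19 kN-m

352.19


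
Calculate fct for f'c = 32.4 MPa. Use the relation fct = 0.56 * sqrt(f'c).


fct = 0.56 * sqrt(32.4)
= 0.56 * 5.692
= 3.188 MPa

3.188


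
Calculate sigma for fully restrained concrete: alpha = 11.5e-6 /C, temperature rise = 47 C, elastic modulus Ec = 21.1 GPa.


sigma = alpha * dT * Ec
= 11.5e-6 * 47 * 21.1 * 1000
= 11.405 MPa

11.405


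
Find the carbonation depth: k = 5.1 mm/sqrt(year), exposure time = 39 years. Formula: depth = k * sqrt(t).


depth = k * sqrt(t)
= 5.1 * sqrt(39)
= 31.85 mm

31.85


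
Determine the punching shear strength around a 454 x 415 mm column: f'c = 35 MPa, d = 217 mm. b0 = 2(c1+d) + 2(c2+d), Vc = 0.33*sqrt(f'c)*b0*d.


b0 = 2*(454 + 217) + 2*(415 + 217) = 2606 mm
Vc = 0.33 * sqrt(35) * 2606 * 217 / 1000
= 1104.03 kN

1104.03


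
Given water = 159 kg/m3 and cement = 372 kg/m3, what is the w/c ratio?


w/c = water / cement
w/c = 159 / 372 = 0.427

0.427


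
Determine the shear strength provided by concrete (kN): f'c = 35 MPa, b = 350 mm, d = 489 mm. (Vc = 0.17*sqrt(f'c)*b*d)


Vc = 0.17 * sqrt(35) * 350 * 489 / 1000
= 172.13 kN

172.13


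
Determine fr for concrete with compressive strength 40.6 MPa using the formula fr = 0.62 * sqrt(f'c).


fr = 0.62 * sqrt(40.6)
= 3.951 MPa

3.951


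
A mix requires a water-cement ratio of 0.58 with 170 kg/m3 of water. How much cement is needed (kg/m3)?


Cement = water / (w/c)
= 170 / 0.58
= 293.1 kg/m3

293.1


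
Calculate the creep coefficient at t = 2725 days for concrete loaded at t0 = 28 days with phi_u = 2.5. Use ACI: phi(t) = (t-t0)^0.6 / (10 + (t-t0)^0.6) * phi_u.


dt = 2725 - 28 = 2697
phi = 2697^0.6 / (10 + 2697^0.6) * 2.5
= 2.299

2.299


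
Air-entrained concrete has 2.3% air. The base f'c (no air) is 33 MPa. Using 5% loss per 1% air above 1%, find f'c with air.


Strength loss = (2.3 - 1) * 5 = 6.5%
f'c = 33 * (1 - 6.5/100)
= 30.86 MPa

30.86


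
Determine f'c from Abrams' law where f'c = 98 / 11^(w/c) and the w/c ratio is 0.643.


f'c = 98 / 11^0.643
= 98 / 4.673
= 20.97 MPa

20.97


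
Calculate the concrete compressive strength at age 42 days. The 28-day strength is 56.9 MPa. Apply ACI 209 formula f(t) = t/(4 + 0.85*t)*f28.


f(42) = 42 / (4 + 0.85 * 42) * 56.9
= 42 / 39.7 * 56.9
= 60.2 MPa

60.2


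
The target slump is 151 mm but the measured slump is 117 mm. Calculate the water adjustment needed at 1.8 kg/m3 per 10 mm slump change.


Difference = 151 - 117 = 34 mm
Water adjustment = 34 * 1.8 / 10 = 6.1 kg/m3

6.1


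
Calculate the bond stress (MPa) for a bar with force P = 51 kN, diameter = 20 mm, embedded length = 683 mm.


u = P / (pi * db * ld)
= 51 * 1000 / (pi * 20 * 683)
= 1.188 MPa

1.188


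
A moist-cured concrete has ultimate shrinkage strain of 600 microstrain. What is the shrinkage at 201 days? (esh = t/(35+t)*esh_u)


esh(201) = 201 / (35 + 201) * 600
= 201 / 236 * 600
= 511.0 microstrain

511.0


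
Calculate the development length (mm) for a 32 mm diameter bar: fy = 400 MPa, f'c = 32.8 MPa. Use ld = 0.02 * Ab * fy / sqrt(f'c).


Ab = pi * 32^2 / 4 = 804.248 mm2
ld = 0.02 * 804.248 * 400 / sqrt(32.8)
= 1123.4 mm

1123.4


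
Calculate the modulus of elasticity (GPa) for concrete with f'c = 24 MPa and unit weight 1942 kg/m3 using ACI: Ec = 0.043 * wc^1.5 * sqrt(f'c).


Ec = 0.043 * 1942^1.5 * sqrt(24) / 1000
= 18.03 GPa

18.03


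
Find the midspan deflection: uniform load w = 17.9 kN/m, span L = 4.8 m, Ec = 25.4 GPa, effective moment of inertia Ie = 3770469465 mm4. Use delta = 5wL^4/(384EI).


Convert: L = 4.8 m = 4800 mm, Ec = 25.4 GPa = 25400 MPa
delta = 5 * 17.9 * 4800^4 / (384 * 25400 * 3770469465)
= 1.29 mm

1.29


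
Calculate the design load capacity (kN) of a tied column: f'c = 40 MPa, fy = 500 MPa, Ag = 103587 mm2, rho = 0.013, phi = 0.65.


Ast = rho * Ag = 0.013 * 103587 = 1346.631 mm2
phi*Pn = 0.65 * 0.80 * (0.85 * 40 * (103587 - 1346.631) + 500 * 1346.631) / 1000
= 2157.73 kN

2157.73


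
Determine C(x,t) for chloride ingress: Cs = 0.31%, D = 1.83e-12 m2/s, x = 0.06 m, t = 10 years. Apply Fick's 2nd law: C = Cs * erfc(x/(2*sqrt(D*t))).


t_seconds = 10 * 365.25 * 24 * 3600 = 315576000.0 s
arg = 0.06 / (2 * sqrt(1.83e-12 * 315576000.0))
= 1.2484
erfc(1.2484) = 0.0775
C = 0.31 * 0.0775 = 0.024%

0.024


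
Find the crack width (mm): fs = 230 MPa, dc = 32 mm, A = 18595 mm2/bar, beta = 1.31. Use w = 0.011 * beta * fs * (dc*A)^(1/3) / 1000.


w = 0.011 * beta * fs * (dc * A)^(1/3) / 1000
= 0.011 * 1.31 * 230 * (32 * 18595)^(1/3) / 1000
= 0.279 mm

0.279


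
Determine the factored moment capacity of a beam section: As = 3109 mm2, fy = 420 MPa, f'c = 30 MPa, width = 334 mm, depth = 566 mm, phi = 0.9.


a = As * fy / (0.85 * f'c * b)
= 3109 * 420 / (0.85 * 30 * 334)
= 153.3145 mm
Mn = As * fy * (d - a/2) / 10^6
= 638.9739 kN-m
phi*Mn = 0.9 * 638.9739 = 575.08 kN-m

575.08


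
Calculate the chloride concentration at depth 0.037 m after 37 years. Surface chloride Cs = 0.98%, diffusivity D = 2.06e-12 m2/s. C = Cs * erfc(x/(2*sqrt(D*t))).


t_seconds = 37 * 365.25 * 24 * 3600 = 1167631200.0 s
arg = 0.037 / (2 * sqrt(2.06e-12 * 1167631200.0))
= 0.3772
erfc(0.3772) = 0.5937
C = 0.98 * 0.5937 = 0.5818%

0.5818


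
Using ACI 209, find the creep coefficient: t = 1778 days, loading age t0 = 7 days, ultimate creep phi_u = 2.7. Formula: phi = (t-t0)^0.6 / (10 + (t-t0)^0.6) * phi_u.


dt = 1778 - 7 = 1771
phi = 1771^0.6 / (10 + 1771^0.6) * 2.7
= 2.427

2.427


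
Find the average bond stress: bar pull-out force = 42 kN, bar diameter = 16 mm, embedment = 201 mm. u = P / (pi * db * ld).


u = P / (pi * db * ld)
= 42 * 1000 / (pi * 16 * 201)
= 4.157 MPa

4.157


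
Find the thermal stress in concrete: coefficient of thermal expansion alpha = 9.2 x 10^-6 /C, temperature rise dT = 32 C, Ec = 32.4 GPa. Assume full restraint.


sigma = alpha * dT * Ec
= 9.2e-6 * 32 * 32.4 * 1000
= 9.539 MPa

9.539


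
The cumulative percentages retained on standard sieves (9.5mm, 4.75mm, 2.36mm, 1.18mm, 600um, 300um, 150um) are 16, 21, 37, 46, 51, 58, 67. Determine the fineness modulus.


FM = sum(cumulative % retained) / 100
= 296 / 100
= 2.96

2.96


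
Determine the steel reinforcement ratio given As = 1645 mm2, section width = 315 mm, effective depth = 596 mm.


rho = As / (b * d)
= 1645 / (315 * 596)
= 0.0088

0.0088


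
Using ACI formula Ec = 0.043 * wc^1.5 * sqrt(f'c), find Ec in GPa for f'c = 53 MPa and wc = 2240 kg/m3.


Ec = 0.043 * 2240^1.5 * sqrt(53) / 1000
= 33.19 GPa

33.19


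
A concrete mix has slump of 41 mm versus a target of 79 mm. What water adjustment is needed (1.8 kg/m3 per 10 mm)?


Difference = 79 - 41 = 38 mm
Water adjustment = 38 * 1.8 / 10 = 6.8 kg/m3

6.8


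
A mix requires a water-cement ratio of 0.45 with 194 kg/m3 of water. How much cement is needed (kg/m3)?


Cement = water / (w/c)
= 194 / 0.45
= 431.1 kg/m3

431.1


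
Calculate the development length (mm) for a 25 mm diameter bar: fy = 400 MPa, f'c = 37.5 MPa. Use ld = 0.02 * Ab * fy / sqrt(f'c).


Ab = pi * 25^2 / 4 = 490.874 mm2
ld = 0.02 * 490.874 * 400 / sqrt(37.5)
= 641.3 mm

641.3


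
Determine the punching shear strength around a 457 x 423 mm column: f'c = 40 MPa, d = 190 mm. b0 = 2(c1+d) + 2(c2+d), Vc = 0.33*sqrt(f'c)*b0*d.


b0 = 2*(457 + 190) + 2*(423 + 190) = 2520 mm
Vc = 0.33 * sqrt(40) * 2520 * 190 / 1000
= 999.31 kN

999.31


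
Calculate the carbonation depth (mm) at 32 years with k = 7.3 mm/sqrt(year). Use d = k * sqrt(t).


depth = k * sqrt(t)
= 7.3 * sqrt(32)
= 41.3 mm

41.3


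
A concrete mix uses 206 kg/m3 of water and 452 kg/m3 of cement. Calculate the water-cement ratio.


w/c = water / cement
w/c = 206 / 452 = 0.456

0.456


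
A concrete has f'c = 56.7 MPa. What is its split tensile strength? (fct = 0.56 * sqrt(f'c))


fct = 0.56 * sqrt(56.7)
= 0.56 * 7.53
= 4.217 MPa

4.217


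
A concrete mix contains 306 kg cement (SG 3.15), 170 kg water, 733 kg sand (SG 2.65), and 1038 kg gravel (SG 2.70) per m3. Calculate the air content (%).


Vol cement = 306 / (3.15 * 1000) = 0.097143 m3
Vol water = 170 / 1000 = 0.17 m3
Vol sand = 733 / (2.65 * 1000) = 0.276604 m3
Vol gravel = 1038 / (2.70 * 1000) = 0.384444 m3
Total solid + water volume = 0.928191 m3
Air = (1 - 0.928191) * 100 = 7.18%

7.18


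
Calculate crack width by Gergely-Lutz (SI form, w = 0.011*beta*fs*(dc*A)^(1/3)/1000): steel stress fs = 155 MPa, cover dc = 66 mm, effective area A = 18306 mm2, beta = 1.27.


w = 0.011 * beta * fs * (dc * A)^(1/3) / 1000
= 0.011 * 1.27 * 155 * (66 * 18306)^(1/3) / 1000
= 0.231 mm

0.231


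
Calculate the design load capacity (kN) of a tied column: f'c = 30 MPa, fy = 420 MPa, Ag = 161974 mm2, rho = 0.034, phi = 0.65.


Ast = rho * Ag = 0.034 * 161974 = 5507.116 mm2
phi*Pn = 0.65 * 0.80 * (0.85 * 30 * (161974 - 5507.116) + 420 * 5507.116) / 1000
= 3277.51 kN

3277.51


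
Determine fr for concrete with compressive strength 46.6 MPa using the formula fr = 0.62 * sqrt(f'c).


fr = 0.62 * sqrt(46.6)
= 4.232 MPa

4.232


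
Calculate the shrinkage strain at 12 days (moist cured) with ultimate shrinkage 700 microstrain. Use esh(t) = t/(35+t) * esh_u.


esh(12) = 12 / (35 + 12) * 700
= 12 / 47 * 700
= 178.7 microstrain

178.7


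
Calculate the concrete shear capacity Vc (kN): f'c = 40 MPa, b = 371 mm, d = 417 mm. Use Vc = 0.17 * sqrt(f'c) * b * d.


Vc = 0.17 * sqrt(40) * 371 * 417 / 1000
= 166.34 kN

166.34


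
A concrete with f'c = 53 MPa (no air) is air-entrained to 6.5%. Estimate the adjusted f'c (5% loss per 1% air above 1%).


Strength loss = (6.5 - 1) * 5 = 27.5%
f'c = 53 * (1 - 27.5/100)
= 38.42 MPa

38.42


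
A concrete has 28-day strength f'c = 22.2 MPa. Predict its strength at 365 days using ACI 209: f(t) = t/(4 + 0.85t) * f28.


f(365) = 365 / (4 + 0.85 * 365) * 22.2
= 365 / 314.25 * 22.2
= 25.79 MPa

25.79


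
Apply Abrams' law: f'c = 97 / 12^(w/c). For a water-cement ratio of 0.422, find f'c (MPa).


f'c = 97 / 12^0.422
= 97 / 2.854
= 33.99 MPa

33.99


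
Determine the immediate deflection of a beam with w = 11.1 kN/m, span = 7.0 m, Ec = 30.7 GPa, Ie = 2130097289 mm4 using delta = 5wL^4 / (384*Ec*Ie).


Convert: L = 7.0 m = 7000 mm, Ec = 30.7 GPa = 30700 MPa
delta = 5 * 11.1 * 7000^4 / (384 * 30700 * 2130097289)
= 5.31 mm

5.31


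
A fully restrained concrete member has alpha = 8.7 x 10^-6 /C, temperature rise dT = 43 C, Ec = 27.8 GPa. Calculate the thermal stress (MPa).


sigma = alpha * dT * Ec
= 8.7e-6 * 43 * 27.8 * 1000
= 10.4 MPa

10.4


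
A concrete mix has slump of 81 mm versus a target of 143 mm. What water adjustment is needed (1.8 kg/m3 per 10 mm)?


Difference = 143 - 81 = 62 mm
Water adjustment = 62 * 1.8 / 10 = 11.2 kg/m3

11.2


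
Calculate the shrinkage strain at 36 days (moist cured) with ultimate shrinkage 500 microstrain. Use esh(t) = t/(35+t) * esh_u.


esh(36) = 36 / (35 + 36) * 500
= 36 / 71 * 500
= 253.5 microstrain

253.5


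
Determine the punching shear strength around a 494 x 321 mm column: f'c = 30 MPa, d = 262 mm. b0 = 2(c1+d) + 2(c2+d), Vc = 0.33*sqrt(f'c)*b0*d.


b0 = 2*(494 + 262) + 2*(321 + 262) = 2678 mm
Vc = 0.33 * sqrt(30) * 2678 * 262 / 1000
= 1268.2 kN

1268.2


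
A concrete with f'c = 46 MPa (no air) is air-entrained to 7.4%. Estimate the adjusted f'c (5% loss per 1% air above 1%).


Strength loss = (7.4 - 1) * 5 = 32.0%
f'c = 46 * (1 - 32.0/100)
= 31.28 MPa

31.28


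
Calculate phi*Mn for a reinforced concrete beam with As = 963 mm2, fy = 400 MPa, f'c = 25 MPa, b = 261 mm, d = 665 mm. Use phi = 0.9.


a = As * fy / (0.85 * f'c * b)
= 963 * 400 / (0.85 * 25 * 261)
= 69.4523 mm
Mn = As * fy * (d - a/2) / 10^6
= 242.7815 kN-m
phi*Mn = 0.9 * 242.7815 = 218.5 kN-m

218.5


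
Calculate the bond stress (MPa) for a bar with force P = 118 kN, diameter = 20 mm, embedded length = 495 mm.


u = P / (pi * db * ld)
= 118 * 1000 / (pi * 20 * 495)
= 3.794 MPa

3.794


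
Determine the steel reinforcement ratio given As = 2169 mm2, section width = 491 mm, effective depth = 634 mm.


rho = As / (b * d)
= 2169 / (491 * 634)
= 0.007

0.007


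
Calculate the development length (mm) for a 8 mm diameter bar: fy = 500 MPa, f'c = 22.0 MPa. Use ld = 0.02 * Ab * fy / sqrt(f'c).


Ab = pi * 8^2 / 4 = 50.265 mm2
ld = 0.02 * 50.265 * 500 / sqrt(22.0)
= 107.2 mm

107.2


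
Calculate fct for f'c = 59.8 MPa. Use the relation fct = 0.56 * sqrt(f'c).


fct = 0.56 * sqrt(59.8)
= 0.56 * 7.733
= 4.331 MPa

4.331


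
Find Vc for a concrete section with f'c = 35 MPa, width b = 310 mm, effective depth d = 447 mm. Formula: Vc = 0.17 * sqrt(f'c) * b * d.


Vc = 0.17 * sqrt(35) * 310 * 447 / 1000
= 139.36 kN

139.36


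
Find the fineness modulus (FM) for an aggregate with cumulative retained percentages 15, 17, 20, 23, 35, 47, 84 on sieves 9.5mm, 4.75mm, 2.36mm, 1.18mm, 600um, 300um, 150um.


FM = sum(cumulative % retained) / 100
= 241 / 100
= 2.41

2.41


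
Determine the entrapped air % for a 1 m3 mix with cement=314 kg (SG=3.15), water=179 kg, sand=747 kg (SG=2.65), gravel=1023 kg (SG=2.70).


Vol cement = 314 / (3.15 * 1000) = 0.099683 m3
Vol water = 179 / 1000 = 0.179 m3
Vol sand = 747 / (2.65 * 1000) = 0.281887 m3
Vol gravel = 1023 / (2.70 * 1000) = 0.378889 m3
Total solid + water volume = 0.939458 m3
Air = (1 - 0.939458) * 100 = 6.05%

6.05


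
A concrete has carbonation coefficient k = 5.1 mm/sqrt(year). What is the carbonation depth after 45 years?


depth = k * sqrt(t)
= 5.1 * sqrt(45)
= 34.21 mm

34.21


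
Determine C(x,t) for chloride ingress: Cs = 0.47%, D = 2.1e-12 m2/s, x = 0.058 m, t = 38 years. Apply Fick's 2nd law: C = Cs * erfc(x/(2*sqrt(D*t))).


t_seconds = 38 * 365.25 * 24 * 3600 = 1199188800.0 s
arg = 0.058 / (2 * sqrt(2.1e-12 * 1199188800.0))
= 0.5779
erfc(0.5779) = 0.4138
C = 0.47 * 0.4138 = 0.1945%

0.1945


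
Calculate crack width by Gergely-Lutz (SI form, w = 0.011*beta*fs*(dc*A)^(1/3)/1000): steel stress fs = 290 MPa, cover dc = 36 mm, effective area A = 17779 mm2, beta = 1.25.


w = 0.011 * beta * fs * (dc * A)^(1/3) / 1000
= 0.011 * 1.25 * 290 * (36 * 17779)^(1/3) / 1000
= 0.344 mm

0.344


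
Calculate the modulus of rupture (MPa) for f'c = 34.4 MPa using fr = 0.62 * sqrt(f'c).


fr = 0.62 * sqrt(34.4)
= 3.636 MPa

3.636


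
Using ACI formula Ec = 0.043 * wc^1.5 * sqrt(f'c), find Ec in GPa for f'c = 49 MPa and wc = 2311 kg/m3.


Ec = 0.043 * 2311^1.5 * sqrt(49) / 1000
= 33.44 GPa

33.44


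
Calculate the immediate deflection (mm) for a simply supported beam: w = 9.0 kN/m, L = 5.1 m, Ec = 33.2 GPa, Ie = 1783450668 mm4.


Convert: L = 5.1 m = 5100 mm, Ec = 33.2 GPa = 33200 MPa
delta = 5 * 9.0 * 5100^4 / (384 * 33200 * 1783450668)
= 1.34 mm

1.34


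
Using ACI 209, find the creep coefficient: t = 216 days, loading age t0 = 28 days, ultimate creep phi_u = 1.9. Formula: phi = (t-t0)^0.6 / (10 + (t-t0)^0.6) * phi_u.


dt = 216 - 28 = 188
phi = 188^0.6 / (10 + 188^0.6) * 1.9
= 1.327

1.327


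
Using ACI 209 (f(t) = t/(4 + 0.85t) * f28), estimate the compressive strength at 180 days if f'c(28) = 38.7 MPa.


f(180) = 180 / (4 + 0.85 * 180) * 38.7
= 180 / 157.0 * 38.7
= 44.37 MPa

44.37


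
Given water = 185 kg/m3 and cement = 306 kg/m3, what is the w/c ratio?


w/c = water / cement
w/c = 185 / 306 = 0.605

0.605


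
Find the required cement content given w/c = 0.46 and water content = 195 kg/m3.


Cement = water / (w/c)
= 195 / 0.46
= 423.9 kg/m3

423.9


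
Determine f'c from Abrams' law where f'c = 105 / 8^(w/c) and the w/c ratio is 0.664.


f'c = 105 / 8^0.664
= 105 / 3.978
= 26.4 MPa

26.4


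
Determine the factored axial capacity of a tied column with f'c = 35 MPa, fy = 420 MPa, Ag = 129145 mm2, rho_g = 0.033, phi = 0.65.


Ast = rho * Ag = 0.033 * 129145 = 4261.785 mm2
phi*Pn = 0.65 * 0.80 * (0.85 * 35 * (129145 - 4261.785) + 420 * 4261.785) / 1000
= 2862.72 kN

2862.72


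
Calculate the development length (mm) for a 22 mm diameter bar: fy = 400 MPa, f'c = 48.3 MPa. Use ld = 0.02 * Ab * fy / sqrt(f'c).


Ab = pi * 22^2 / 4 = 380.133 mm2
ld = 0.02 * 380.133 * 400 / sqrt(48.3)
= 437.6 mm

437.6


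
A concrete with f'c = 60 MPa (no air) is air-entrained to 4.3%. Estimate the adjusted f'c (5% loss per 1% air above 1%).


Strength loss = (4.3 - 1) * 5 = 16.5%
f'c = 60 * (1 - 16.5/100)
= 50.1 MPa

50.1


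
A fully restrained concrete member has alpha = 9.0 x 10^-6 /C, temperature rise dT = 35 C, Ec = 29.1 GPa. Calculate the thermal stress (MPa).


sigma = alpha * dT * Ec
= 9.0e-6 * 35 * 29.1 * 1000
= 9.167 MPa

9.167


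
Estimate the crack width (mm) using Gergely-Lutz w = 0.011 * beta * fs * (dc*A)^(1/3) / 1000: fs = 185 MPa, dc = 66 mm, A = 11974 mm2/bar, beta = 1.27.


w = 0.011 * beta * fs * (dc * A)^(1/3) / 1000
= 0.011 * 1.27 * 185 * (66 * 11974)^(1/3) / 1000
= 0.239 mm

0.239


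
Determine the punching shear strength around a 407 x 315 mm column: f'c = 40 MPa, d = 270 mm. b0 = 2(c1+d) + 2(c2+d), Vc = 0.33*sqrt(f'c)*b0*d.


b0 = 2*(407 + 270) + 2*(315 + 270) = 2524 mm
Vc = 0.33 * sqrt(40) * 2524 * 270 / 1000
= 1422.32 kN

1422.32


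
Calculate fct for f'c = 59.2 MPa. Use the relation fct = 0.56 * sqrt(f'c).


fct = 0.56 * sqrt(59.2)
= 0.56 * 7.694
= 4.309 MPa

4.309


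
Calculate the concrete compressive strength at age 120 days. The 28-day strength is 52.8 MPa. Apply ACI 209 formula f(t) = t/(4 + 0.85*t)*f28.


f(120) = 120 / (4 + 0.85 * 120) * 52.8
= 120 / 106.0 * 52.8
= 59.77 MPa

59.77


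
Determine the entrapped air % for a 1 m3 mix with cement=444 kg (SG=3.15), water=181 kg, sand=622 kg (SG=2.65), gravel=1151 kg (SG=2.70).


Vol cement = 444 / (3.15 * 1000) = 0.140952 m3
Vol water = 181 / 1000 = 0.181 m3
Vol sand = 622 / (2.65 * 1000) = 0.234717 m3
Vol gravel = 1151 / (2.70 * 1000) = 0.426296 m3
Total solid + water volume = 0.982966 m3
Air = (1 - 0.982966) * 100 = 1.7%

1.7


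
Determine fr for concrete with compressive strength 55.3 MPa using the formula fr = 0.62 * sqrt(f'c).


fr = 0.62 * sqrt(55.3)
= 4.611 MPa

4.611


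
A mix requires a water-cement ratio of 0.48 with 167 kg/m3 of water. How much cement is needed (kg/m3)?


Cement = water / (w/c)
= 167 / 0.48
= 347.9 kg/m3

347.9


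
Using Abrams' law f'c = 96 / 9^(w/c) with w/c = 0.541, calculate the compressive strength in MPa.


f'c = 96 / 9^0.541
= 96 / 3.283
= 29.24 MPa

29.24


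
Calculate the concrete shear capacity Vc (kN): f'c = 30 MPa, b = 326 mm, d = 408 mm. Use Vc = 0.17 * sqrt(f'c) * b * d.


Vc = 0.17 * sqrt(30) * 326 * 408 / 1000
= 123.85 kN

123.85


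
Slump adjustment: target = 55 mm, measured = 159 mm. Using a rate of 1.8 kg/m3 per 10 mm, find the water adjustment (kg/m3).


Difference = 55 - 159 = -104 mm
Water adjustment = -104 * 1.8 / 10 = -18.7 kg/m3

-18.7


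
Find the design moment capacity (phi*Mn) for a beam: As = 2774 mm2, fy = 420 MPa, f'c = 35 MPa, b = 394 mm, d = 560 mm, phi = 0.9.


a = As * fy / (0.85 * f'c * b)
= 2774 * 420 / (0.85 * 35 * 394)
= 99.3968 mm
Mn = As * fy * (d - a/2) / 10^6
= 594.5422 kN-m
phi*Mn = 0.9 * 594.5422 = 535.09 kN-m

535.09


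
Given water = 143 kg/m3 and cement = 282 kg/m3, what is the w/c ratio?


w/c = water / cement
w/c = 143 / 282 = 0.507

0.507


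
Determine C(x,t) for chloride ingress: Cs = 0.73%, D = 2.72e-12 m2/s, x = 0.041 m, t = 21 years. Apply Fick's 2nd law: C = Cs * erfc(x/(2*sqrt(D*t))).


t_seconds = 21 * 365.25 * 24 * 3600 = 662709600.0 s
arg = 0.041 / (2 * sqrt(2.72e-12 * 662709600.0))
= 0.4828
erfc(0.4828) = 0.4947
C = 0.73 * 0.4947 = 0.3611%

0.3611


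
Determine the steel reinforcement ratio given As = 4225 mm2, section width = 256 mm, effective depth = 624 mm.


rho = As / (b * d)
= 4225 / (256 * 624)
= 0.0264

0.0264


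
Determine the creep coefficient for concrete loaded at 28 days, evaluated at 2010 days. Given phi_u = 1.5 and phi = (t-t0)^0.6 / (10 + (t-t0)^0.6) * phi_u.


dt = 2010 - 28 = 1982
phi = 1982^0.6 / (10 + 1982^0.6) * 1.5
= 1.357

1.357


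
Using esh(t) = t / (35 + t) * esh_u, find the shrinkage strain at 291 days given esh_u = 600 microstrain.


esh(291) = 291 / (35 + 291) * 600
= 291 / 326 * 600
= 535.6 microstrain

535.6


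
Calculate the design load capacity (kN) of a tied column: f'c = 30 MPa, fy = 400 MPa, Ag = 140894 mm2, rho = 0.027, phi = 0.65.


Ast = rho * Ag = 0.027 * 140894 = 3804.138 mm2
phi*Pn = 0.65 * 0.80 * (0.85 * 30 * (140894 - 3804.138) + 400 * 3804.138) / 1000
= 2609.07 kN

2609.07


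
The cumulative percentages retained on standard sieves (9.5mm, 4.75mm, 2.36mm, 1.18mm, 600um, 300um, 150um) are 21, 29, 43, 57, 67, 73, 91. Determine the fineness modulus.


FM = sum(cumulative % retained) / 100
= 381 / 100
= 3.81

3.81


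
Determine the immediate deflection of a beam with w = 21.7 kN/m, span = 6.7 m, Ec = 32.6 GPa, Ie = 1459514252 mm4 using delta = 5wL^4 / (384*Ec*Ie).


Convert: L = 6.7 m = 6700 mm, Ec = 32.6 GPa = 32600 MPa
delta = 5 * 21.7 * 6700^4 / (384 * 32600 * 1459514252)
= 11.97 mm

11.97


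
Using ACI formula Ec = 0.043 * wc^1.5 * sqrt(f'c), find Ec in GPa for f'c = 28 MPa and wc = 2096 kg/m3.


Ec = 0.043 * 2096^1.5 * sqrt(28) / 1000
= 21.83 GPa

21.83


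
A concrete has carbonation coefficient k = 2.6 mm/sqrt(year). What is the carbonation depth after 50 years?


depth = k * sqrt(t)
= 2.6 * sqrt(50)
= 18.38 mm

18.38


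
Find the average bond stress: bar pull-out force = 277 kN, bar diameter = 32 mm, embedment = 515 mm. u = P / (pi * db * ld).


u = P / (pi * db * ld)
= 277 * 1000 / (pi * 32 * 515)
= 5.35 MPa

5.35


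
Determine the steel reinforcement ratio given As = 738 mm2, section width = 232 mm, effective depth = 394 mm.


rho = As / (b * d)
= 738 / (232 * 394)
= 0.0081

0.0081


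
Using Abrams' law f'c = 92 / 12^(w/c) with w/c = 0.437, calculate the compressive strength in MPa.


f'c = 92 / 12^0.437
= 92 / 2.962
= 31.06 MPa

31.06


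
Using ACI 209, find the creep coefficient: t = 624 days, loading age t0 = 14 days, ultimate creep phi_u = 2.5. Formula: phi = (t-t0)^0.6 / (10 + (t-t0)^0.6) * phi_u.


dt = 624 - 14 = 610
phi = 610^0.6 / (10 + 610^0.6) * 2.5
= 2.061

2.061


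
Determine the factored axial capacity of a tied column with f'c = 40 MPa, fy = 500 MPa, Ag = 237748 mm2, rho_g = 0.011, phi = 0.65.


Ast = rho * Ag = 0.011 * 237748 = 2615.228 mm2
phi*Pn = 0.65 * 0.80 * (0.85 * 40 * (237748 - 2615.228) + 500 * 2615.228) / 1000
= 4837.11 kN

4837.11


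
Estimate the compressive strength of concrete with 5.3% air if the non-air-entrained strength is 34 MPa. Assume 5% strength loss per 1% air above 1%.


Strength loss = (5.3 - 1) * 5 = 21.5%
f'c = 34 * (1 - 21.5/100)
= 26.69 MPa

26.69


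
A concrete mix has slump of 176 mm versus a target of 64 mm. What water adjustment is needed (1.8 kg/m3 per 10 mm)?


Difference = 64 - 176 = -112 mm
Water adjustment = -112 * 1.8 / 10 = -20.2 kg/m3

-20.2


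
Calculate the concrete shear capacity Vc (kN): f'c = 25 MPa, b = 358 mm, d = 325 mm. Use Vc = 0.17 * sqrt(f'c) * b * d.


Vc = 0.17 * sqrt(25) * 358 * 325 / 1000
= 98.9 kN

98.9


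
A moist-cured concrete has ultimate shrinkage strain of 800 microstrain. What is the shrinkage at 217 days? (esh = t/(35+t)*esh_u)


esh(217) = 217 / (35 + 217) * 800
= 217 / 252 * 800
= 688.9 microstrain

688.9


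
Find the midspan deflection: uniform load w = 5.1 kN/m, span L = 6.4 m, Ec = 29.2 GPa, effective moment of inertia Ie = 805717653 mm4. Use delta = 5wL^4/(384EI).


Convert: L = 6.4 m = 6400 mm, Ec = 29.2 GPa = 29200 MPa
delta = 5 * 5.1 * 6400^4 / (384 * 29200 * 805717653)
= 4.74 mm

4.74


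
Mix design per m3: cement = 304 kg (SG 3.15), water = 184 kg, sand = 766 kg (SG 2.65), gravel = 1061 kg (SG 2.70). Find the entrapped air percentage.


Vol cement = 304 / (3.15 * 1000) = 0.096508 m3
Vol water = 184 / 1000 = 0.184 m3
Vol sand = 766 / (2.65 * 1000) = 0.289057 m3
Vol gravel = 1061 / (2.70 * 1000) = 0.392963 m3
Total solid + water volume = 0.962528 m3
Air = (1 - 0.962528) * 100 = 3.75%

3.75


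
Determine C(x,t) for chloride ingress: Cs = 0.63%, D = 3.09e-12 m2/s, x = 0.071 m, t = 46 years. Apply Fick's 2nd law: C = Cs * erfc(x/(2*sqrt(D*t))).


t_seconds = 46 * 365.25 * 24 * 3600 = 1451649600.0 s
arg = 0.071 / (2 * sqrt(3.09e-12 * 1451649600.0))
= 0.5301
erfc(0.5301) = 0.4535
C = 0.63 * 0.4535 = 0.2857%

0.2857


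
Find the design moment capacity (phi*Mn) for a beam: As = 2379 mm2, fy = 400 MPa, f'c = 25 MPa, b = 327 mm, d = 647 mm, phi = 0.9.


a = As * fy / (0.85 * f'c * b)
= 2379 * 400 / (0.85 * 25 * 327)
= 136.9455 mm
Mn = As * fy * (d - a/2) / 10^6
= 550.5265 kN-m
phi*Mn = 0.9 * 550.5265 = 495.47 kN-m

495.47


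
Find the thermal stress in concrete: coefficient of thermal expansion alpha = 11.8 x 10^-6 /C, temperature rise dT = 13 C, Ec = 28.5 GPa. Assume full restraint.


sigma = alpha * dT * Ec
= 11.8e-6 * 13 * 28.5 * 1000
= 4.372 MPa

4.372


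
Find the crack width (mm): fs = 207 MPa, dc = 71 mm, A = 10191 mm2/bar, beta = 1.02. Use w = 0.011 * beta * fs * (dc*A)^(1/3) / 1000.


w = 0.011 * beta * fs * (dc * A)^(1/3) / 1000
= 0.011 * 1.02 * 207 * (71 * 10191)^(1/3) / 1000
= 0.209 mm

0.209


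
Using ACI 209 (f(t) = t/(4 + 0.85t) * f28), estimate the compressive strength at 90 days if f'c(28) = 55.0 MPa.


f(90) = 90 / (4 + 0.85 * 90) * 55.0
= 90 / 80.5 * 55.0
= 61.49 MPa

61.49


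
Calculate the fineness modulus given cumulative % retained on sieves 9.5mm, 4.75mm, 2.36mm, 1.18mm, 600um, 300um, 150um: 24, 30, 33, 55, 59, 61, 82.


FM = sum(cumulative % retained) / 100
= 344 / 100
= 3.44

3.44


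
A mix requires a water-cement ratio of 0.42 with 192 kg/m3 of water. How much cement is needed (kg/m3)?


Cement = water / (w/c)
= 192 / 0.42
= 457.1 kg/m3

457.1


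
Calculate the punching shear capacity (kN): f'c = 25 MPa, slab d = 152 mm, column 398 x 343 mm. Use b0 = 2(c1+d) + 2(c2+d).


b0 = 2*(398 + 152) + 2*(343 + 152) = 2090 mm
Vc = 0.33 * sqrt(25) * 2090 * 152 / 1000
= 524.17 kN

524.17


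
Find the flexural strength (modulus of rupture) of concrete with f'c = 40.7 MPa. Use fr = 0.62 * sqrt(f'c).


fr = 0.62 * sqrt(40.7)
= 3.955 MPa

3.955


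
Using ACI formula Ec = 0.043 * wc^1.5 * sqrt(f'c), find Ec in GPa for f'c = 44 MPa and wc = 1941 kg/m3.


Ec = 0.043 * 1941^1.5 * sqrt(44) / 1000
= 24.39 GPa

24.39


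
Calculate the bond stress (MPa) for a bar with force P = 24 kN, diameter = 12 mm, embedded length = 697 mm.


u = P / (pi * db * ld)
= 24 * 1000 / (pi * 12 * 697)
= 0.913 MPa

0.913


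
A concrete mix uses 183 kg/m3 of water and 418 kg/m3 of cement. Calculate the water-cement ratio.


w/c = water / cement
w/c = 183 / 418 = 0.438

0.438


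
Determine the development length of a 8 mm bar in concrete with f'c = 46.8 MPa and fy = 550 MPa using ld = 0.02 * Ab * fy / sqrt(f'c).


Ab = pi * 8^2 / 4 = 50.265 mm2
ld = 0.02 * 50.265 * 550 / sqrt(46.8)
= 80.8 mm

80.8


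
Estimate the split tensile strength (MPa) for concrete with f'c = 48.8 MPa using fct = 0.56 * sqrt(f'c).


fct = 0.56 * sqrt(48.8)
= 0.56 * 6.986
= 3.912 MPa

3.912


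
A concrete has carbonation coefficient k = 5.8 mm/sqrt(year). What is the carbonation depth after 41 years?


depth = k * sqrt(t)
= 5.8 * sqrt(41)
= 37.14 mm

37.14


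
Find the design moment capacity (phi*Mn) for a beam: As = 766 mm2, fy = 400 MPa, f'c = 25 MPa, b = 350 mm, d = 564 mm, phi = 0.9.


a = As * fy / (0.85 * f'c * b)
= 766 * 400 / (0.85 * 25 * 350)
= 41.1966 mm
Mn = As * fy * (d - a/2) / 10^6
= 166.4983 kN-m
phi*Mn = 0.9 * 166.4983 = 149.85 kN-m

149.85


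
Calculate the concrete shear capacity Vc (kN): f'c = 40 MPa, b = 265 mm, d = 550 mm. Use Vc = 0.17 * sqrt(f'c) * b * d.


Vc = 0.17 * sqrt(40) * 265 * 550 / 1000
= 156.71 kN

156.71


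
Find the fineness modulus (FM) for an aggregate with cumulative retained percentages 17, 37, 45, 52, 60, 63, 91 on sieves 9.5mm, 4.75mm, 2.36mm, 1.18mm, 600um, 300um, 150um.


FM = sum(cumulative % retained) / 100
= 365 / 100
= 3.65

3.65


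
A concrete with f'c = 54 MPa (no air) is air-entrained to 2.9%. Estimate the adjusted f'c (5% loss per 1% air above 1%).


Strength loss = (2.9 - 1) * 5 = 9.5%
f'c = 54 * (1 - 9.5/100)
= 48.87 MPa

48.87


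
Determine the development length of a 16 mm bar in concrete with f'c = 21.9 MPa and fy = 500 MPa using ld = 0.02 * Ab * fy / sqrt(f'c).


Ab = pi * 16^2 / 4 = 201.062 mm2
ld = 0.02 * 201.062 * 500 / sqrt(21.9)
= 429.6 mm

429.6


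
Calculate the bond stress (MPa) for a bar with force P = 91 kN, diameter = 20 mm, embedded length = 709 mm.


u = P / (pi * db * ld)
= 91 * 1000 / (pi * 20 * 709)
= 2.043 MPa

2.043


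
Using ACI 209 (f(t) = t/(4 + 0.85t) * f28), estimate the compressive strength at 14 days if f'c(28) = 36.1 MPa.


f(14) = 14 / (4 + 0.85 * 14) * 36.1
= 14 / 15.9 * 36.1
= 31.79 MPa

31.79


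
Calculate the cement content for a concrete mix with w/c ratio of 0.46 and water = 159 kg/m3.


Cement = water / (w/c)
= 159 / 0.46
= 345.7 kg/m3

345.7


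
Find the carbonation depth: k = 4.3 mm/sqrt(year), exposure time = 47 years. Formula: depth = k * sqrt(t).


depth = k * sqrt(t)
= 4.3 * sqrt(47)
= 29.48 mm

29.48


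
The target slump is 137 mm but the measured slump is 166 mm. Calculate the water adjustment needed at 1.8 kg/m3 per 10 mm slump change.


Difference = 137 - 166 = -29 mm
Water adjustment = -29 * 1.8 / 10 = -5.2 kg/m3

-5.2


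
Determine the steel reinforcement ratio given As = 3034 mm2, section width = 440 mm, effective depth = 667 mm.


rho = As / (b * d)
= 3034 / (440 * 667)
= 0.0103

0.0103


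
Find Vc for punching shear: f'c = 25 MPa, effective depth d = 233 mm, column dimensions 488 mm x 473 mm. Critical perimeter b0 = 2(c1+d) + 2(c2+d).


b0 = 2*(488 + 233) + 2*(473 + 233) = 2854 mm
Vc = 0.33 * sqrt(25) * 2854 * 233 / 1000
= 1097.22 kN

1097.22


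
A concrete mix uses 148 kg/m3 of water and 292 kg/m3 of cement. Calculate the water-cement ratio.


w/c = water / cement
w/c = 148 / 292 = 0.507

0.507


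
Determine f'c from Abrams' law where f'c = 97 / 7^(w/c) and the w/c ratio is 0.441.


f'c = 97 / 7^0.441
= 97 / 2.359
= 41.12 MPa

41.12


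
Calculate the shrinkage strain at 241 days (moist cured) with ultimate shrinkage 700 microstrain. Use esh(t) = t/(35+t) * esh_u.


esh(241) = 241 / (35 + 241) * 700
= 241 / 276 * 700
= 611.2 microstrain

611.2


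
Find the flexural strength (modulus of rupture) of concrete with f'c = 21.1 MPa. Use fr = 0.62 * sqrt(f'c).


fr = 0.62 * sqrt(21.1)
= 2.848 MPa

2.848


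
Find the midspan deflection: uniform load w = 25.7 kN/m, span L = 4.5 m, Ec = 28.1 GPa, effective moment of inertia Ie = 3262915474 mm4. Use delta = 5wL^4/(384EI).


Convert: L = 4.5 m = 4500 mm, Ec = 28.1 GPa = 28100 MPa
delta = 5 * 25.7 * 4500^4 / (384 * 28100 * 3262915474)
= 1.5 mm

1.5


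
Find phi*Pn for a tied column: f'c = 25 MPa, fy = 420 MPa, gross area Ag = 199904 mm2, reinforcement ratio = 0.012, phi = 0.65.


Ast = rho * Ag = 0.012 * 199904 = 2398.848 mm2
phi*Pn = 0.65 * 0.80 * (0.85 * 25 * (199904 - 2398.848) + 420 * 2398.848) / 1000
= 2706.34 kN

2706.34


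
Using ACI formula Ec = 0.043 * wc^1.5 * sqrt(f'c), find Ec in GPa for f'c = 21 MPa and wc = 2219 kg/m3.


Ec = 0.043 * 2219^1.5 * sqrt(21) / 1000
= 20.6 GPa

20.6


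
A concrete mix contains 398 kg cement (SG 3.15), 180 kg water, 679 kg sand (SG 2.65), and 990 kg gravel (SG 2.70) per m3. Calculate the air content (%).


Vol cement = 398 / (3.15 * 1000) = 0.126349 m3
Vol water = 180 / 1000 = 0.18 m3
Vol sand = 679 / (2.65 * 1000) = 0.256226 m3
Vol gravel = 990 / (2.70 * 1000) = 0.366667 m3
Total solid + water volume = 0.929242 m3
Air = (1 - 0.929242) * 100 = 7.08%

7.08


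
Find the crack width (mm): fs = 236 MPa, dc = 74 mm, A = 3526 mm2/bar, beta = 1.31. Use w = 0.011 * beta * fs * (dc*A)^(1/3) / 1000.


w = 0.011 * beta * fs * (dc * A)^(1/3) / 1000
= 0.011 * 1.31 * 236 * (74 * 3526)^(1/3) / 1000
= 0.217 mm

0.217


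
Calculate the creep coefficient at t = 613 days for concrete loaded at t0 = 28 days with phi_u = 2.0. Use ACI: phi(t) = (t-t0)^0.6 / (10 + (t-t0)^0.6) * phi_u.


dt = 613 - 28 = 585
phi = 585^0.6 / (10 + 585^0.6) * 2.0
= 1.641

1.641


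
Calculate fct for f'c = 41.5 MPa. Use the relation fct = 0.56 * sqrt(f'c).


fct = 0.56 * sqrt(41.5)
= 0.56 * 6.442
= 3.608 MPa

3.608


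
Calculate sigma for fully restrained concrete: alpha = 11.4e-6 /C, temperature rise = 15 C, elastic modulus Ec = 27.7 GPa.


sigma = alpha * dT * Ec
= 11.4e-6 * 15 * 27.7 * 1000
= 4.737 MPa

4.737


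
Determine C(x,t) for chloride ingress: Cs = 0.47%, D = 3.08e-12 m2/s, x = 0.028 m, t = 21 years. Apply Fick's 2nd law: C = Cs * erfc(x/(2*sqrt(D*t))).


t_seconds = 21 * 365.25 * 24 * 3600 = 662709600.0 s
arg = 0.028 / (2 * sqrt(3.08e-12 * 662709600.0))
= 0.3099
erfc(0.3099) = 0.6612
C = 0.47 * 0.6612 = 0.3108%

0.3108


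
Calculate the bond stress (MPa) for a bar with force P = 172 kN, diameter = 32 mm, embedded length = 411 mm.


u = P / (pi * db * ld)
= 172 * 1000 / (pi * 32 * 411)
= 4.163 MPa

4.163


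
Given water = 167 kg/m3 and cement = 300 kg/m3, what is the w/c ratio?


w/c = water / cement
w/c = 167 / 300 = 0.557

0.557


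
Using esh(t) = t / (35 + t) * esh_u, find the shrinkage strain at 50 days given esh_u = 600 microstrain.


esh(50) = 50 / (35 + 50) * 600
= 50 / 85 * 600
= 352.9 microstrain

352.9


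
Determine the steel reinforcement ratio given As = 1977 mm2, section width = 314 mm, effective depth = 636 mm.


rho = As / (b * d)
= 1977 / (314 * 636)
= 0.0099

0.0099


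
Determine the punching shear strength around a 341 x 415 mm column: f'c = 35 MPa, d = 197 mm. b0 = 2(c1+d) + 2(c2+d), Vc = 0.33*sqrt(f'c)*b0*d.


b0 = 2*(341 + 197) + 2*(415 + 197) = 2300 mm
Vc = 0.33 * sqrt(35) * 2300 * 197 / 1000
= 884.59 kN

884.59


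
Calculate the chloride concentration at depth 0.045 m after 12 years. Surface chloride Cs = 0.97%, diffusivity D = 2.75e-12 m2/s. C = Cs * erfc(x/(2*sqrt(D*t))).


t_seconds = 12 * 365.25 * 24 * 3600 = 378691200.0 s
arg = 0.045 / (2 * sqrt(2.75e-12 * 378691200.0))
= 0.6972
erfc(0.6972) = 0.3241
C = 0.97 * 0.3241 = 0.3144%

0.3144


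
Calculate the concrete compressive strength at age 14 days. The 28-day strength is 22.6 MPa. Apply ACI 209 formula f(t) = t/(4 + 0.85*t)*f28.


f(14) = 14 / (4 + 0.85 * 14) * 22.6
= 14 / 15.9 * 22.6
= 19.9 MPa

19.9


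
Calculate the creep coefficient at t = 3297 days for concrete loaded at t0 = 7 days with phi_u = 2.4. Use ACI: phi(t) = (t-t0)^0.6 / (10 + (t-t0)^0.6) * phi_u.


dt = 3297 - 7 = 3290
phi = 3290^0.6 / (10 + 3290^0.6) * 2.4
= 2.227

2.227


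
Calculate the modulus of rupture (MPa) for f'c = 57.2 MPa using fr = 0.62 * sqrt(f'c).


fr = 0.62 * sqrt(57.2)
= 4.689 MPa

4.689


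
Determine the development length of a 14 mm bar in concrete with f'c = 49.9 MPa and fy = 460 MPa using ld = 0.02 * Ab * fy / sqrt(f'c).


Ab = pi * 14^2 / 4 = 153.938 mm2
ld = 0.02 * 153.938 * 460 / sqrt(49.9)
= 200.5 mm

200.5


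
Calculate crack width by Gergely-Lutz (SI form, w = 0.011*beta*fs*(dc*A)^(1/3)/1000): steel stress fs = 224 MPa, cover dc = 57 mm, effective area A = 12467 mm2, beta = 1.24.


w = 0.011 * beta * fs * (dc * A)^(1/3) / 1000
= 0.011 * 1.24 * 224 * (57 * 12467)^(1/3) / 1000
= 0.273 mm

0.273


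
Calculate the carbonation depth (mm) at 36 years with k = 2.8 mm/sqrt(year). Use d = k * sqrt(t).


depth = k * sqrt(t)
= 2.8 * sqrt(36)
= 16.8 mm

16.8


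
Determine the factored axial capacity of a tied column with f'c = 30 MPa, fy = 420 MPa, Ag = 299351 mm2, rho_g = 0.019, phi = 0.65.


Ast = rho * Ag = 0.019 * 299351 = 5687.669 mm2
phi*Pn = 0.65 * 0.80 * (0.85 * 30 * (299351 - 5687.669) + 420 * 5687.669) / 1000
= 5136.16 kN

5136.16


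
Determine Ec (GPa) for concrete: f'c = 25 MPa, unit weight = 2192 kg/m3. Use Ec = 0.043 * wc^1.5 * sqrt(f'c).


Ec = 0.043 * 2192^1.5 * sqrt(25) / 1000
= 22.06 GPa

22.06


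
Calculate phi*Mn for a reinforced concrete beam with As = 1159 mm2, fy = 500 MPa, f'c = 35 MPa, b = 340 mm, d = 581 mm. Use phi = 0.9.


a = As * fy / (0.85 * f'c * b)
= 1159 * 500 / (0.85 * 35 * 340)
= 57.2912 mm
Mn = As * fy * (d - a/2) / 10^6
= 320.0894 kN-m
phi*Mn = 0.9 * 320.0894 = 288.08 kN-m

288.08


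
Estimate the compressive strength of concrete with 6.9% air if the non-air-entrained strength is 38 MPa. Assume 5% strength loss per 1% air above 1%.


Strength loss = (6.9 - 1) * 5 = 29.5%
f'c = 38 * (1 - 29.5/100)
= 26.79 MPa

26.79


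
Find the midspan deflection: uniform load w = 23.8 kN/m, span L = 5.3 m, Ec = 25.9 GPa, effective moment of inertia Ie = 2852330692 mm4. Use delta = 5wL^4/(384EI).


Convert: L = 5.3 m = 5300 mm, Ec = 25.9 GPa = 25900 MPa
delta = 5 * 23.8 * 5300^4 / (384 * 25900 * 2852330692)
= 3.31 mm

3.31


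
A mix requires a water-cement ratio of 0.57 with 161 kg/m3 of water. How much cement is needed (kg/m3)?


Cement = water / (w/c)
= 161 / 0.57
= 282.5 kg/m3

282.5


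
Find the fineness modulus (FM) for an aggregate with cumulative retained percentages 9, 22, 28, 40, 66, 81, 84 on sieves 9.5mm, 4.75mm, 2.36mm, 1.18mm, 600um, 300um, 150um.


FM = sum(cumulative % retained) / 100
= 330 / 100
= 3.3

3.3


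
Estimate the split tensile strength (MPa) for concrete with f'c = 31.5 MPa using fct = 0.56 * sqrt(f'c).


fct = 0.56 * sqrt(31.5)
= 0.56 * 5.612
= 3.143 MPa

3.143


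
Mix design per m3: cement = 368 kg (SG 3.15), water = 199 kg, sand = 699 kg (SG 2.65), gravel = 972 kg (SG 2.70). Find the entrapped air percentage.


Vol cement = 368 / (3.15 * 1000) = 0.116825 m3
Vol water = 199 / 1000 = 0.199 m3
Vol sand = 699 / (2.65 * 1000) = 0.263774 m3
Vol gravel = 972 / (2.70 * 1000) = 0.36 m3
Total solid + water volume = 0.939599 m3
Air = (1 - 0.939599) * 100 = 6.04%

6.04


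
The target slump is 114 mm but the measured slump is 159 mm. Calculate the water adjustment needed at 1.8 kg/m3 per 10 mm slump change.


Difference = 114 - 159 = -45 mm
Water adjustment = -45 * 1.8 / 10 = -8.1 kg/m3

-8.1


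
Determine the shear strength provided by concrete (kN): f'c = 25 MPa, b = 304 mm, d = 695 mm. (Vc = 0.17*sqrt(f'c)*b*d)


Vc = 0.17 * sqrt(25) * 304 * 695 / 1000
= 179.59 kN

179.59
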